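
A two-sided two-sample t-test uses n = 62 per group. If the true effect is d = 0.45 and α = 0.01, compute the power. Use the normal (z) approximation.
Power ≈ 0.47

Power calculation (two-sample t-test, normal approximation):
z_β = d · √(n/2) - z_{α/2}
z_β = 0.45 · √(62/2) - 2.576
z_β = 0.45 · 5.568 - 2.576
z_β = -0.070

Power = Φ(z_β) = Φ(-0.070) ≈ 0.472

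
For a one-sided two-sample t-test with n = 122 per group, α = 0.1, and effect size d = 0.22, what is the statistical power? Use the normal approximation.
Power ≈ 0.67

Power calculation (two-sample t-test, normal approximation):
z_β = d · √(n/2) - z_α
z_β = 0.22 · √(122/2) - 1.282
z_β = 0.22 · 7.810 - 1.282
z_β = 0.437

Power = Φ(z_β) = Φ(0.437) ≈ 0.669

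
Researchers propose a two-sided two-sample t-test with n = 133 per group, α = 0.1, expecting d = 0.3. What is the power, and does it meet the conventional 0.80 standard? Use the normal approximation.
Power ≈ 0.79; the study is underpowered (power < 0.80)

Power calculation (two-sample t-test, normal approximation):
z_β = d · √(n/2) - z_{α/2}
z_β = 0.3 · √(133/2) - 1.645
z_β = 0.3 · 8.155 - 1.645
z_β = 0.802

Power = Φ(z_β) = Φ(0.802) ≈ 0.789

Effect size d = 0.3 is small by Cohen's convention (0.2/0.5/0.8).

Threshold: power ≥ 0.80 is conventionally adequate.
Power ≈ 0.79 → the study is underpowered (power < 0.80).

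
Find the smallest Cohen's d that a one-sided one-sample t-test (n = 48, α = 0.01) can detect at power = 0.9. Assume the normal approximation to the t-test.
d ≈ 0.52

Minimum detectable effect (one-sample t-test, normal approximation):
d = (z_α + z_β) / √n
d = (2.326 + 1.282) / √48
d = 3.608 / 6.928
d ≈ 0.52

By Cohen's convention (0.2 small / 0.5 medium / 0.8 large): medium effect.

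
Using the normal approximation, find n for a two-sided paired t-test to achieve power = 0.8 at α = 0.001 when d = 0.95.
n = 19 pairs

Sample size formula (paired t-test, normal approximation):
n = ((z_{α/2} + z_β) / d)²

z_{α/2} = 3.291 (for α = 0.001, two-sided)
z_β = 0.842 (for power = 0.8)
d = 0.95

n = ((3.291 + 0.842) / 0.95)²
n = (4.351)²
n ≈ 18.93
Round up to the next whole number: n = 19 pairs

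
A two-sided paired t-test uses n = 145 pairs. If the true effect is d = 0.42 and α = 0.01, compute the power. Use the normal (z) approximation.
Power ≈ 0.99

Power calculation (paired t-test, normal approximation):
z_β = d · √n - z_{α/2}
z_β = 0.42 · √145 - 2.576
z_β = 0.42 · 12.042 - 2.576
z_β = 2.482

Power = Φ(z_β) = Φ(2.482) ≈ 0.993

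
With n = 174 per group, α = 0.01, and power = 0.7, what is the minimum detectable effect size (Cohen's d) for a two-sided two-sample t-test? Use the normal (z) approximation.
d ≈ 0.33

Minimum detectable effect (two-sample t-test, normal approximation):
d = (z_{α/2} + z_β) / √(n/2)
d = (2.576 + 0.524) / √(174/2)
d = 3.100 / 9.327
d ≈ 0.33

By Cohen's convention (0.2 small / 0.5 medium / 0.8 large): small effect.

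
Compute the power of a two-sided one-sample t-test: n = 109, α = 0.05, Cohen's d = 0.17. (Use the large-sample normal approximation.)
Power ≈ 0.43

Power calculation (one-sample t-test, normal approximation):
z_β = d · √n - z_{α/2}
z_β = 0.17 · √109 - 1.960
z_β = 0.17 · 10.440 - 1.960
z_β = -0.185

Power = Φ(z_β) = Φ(-0.185) ≈ 0.427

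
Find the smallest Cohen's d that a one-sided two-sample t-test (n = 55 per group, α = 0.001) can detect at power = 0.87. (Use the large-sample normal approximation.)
d ≈ 0.80

Minimum detectable effect (two-sample t-test, normal approximation):
d = (z_α + z_β) / √(n/2)
d = (3.090 + 1.126) / √(55/2)
d = 4.217 / 5.244
d ≈ 0.80

By Cohen's convention (0.2 small / 0.5 medium / 0.8 large): large effect.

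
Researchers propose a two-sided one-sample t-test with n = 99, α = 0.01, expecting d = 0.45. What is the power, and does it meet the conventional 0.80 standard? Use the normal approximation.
Power ≈ 0.97; the study is adequately powered (power ≥ 0.80)

Power calculation (one-sample t-test, normal approximation):
z_β = d · √n - z_{α/2}
z_β = 0.45 · √99 - 2.576
z_β = 0.45 · 9.950 - 2.576
z_β = 1.902

Power = Φ(z_β) = Φ(1.902) ≈ 0.971

Effect size d = 0.45 is small by Cohen's convention (0.2/0.5/0.8).

Threshold: power ≥ 0.80 is conventionally adequate.
Power ≈ 0.97 → the study is adequately powered (power ≥ 0.80).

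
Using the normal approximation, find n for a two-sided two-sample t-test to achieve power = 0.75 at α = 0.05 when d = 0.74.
n = 26 per group

Sample size formula (two-sample t-test, normal approximation):
n = 2 · ((z_{α/2} + z_β) / d)²

z_{α/2} = 1.960 (for α = 0.05, two-sided)
z_β = 0.674 (for power = 0.75)
d = 0.74

n = 2 · ((1.960 + 0.674) / 0.74)²
n = 2 · (3.559)²
n ≈ 25.33
Round up to the next whole number: n = 26 per group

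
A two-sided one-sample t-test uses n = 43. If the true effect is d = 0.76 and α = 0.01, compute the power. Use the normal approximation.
Power ≈ 0.99

Power calculation (one-sample t-test, normal approximation):
z_β = d · √n - z_{α/2}
z_β = 0.76 · √43 - 2.576
z_β = 0.76 · 6.557 - 2.576
z_β = 2.408

Power = Φ(z_β) = Φ(2.408) ≈ 0.992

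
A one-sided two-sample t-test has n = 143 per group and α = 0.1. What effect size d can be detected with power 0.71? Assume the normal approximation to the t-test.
d ≈ 0.22

Minimum detectable effect (two-sample t-test, normal approximation):
d = (z_α + z_β) / √(n/2)
d = (1.282 + 0.553) / √(143/2)
d = 1.835 / 8.456
d ≈ 0.22

By Cohen's convention (0.2 small / 0.5 medium / 0.8 large): small effect.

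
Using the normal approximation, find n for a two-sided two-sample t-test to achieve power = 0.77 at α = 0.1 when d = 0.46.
n = 54 per group

Sample size formula (two-sample t-test, normal approximation):
n = 2 · ((z_{α/2} + z_β) / d)²

z_{α/2} = 1.645 (for α = 0.1, two-sided)
z_β = 0.739 (for power = 0.77)
d = 0.46

n = 2 · ((1.645 + 0.739) / 0.46)²
n = 2 · (5.183)²
n ≈ 53.73
Round up to the next whole number: n = 54 per group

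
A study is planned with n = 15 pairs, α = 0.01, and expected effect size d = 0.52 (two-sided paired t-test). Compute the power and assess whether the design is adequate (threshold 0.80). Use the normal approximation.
Power ≈ 0.29; the study is underpowered (power < 0.80)

Power calculation (paired t-test, normal approximation):
z_β = d · √n - z_{α/2}
z_β = 0.52 · √15 - 2.576
z_β = 0.52 · 3.873 - 2.576
z_β = -0.562

Power = Φ(z_β) = Φ(-0.562) ≈ 0.287

Effect size d = 0.52 is medium by Cohen's convention (0.2/0.5/0.8).

Threshold: power ≥ 0.80 is conventionally adequate.
Power ≈ 0.29 → the study is underpowered (power < 0.80).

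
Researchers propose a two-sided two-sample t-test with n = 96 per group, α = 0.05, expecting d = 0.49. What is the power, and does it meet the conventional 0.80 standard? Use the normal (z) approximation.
Power ≈ 0.92; the study is adequately powered (power ≥ 0.80)

Power calculation (two-sample t-test, normal approximation):
z_β = d · √(n/2) - z_{α/2}
z_β = 0.49 · √(96/2) - 1.960
z_β = 0.49 · 6.928 - 1.960
z_β = 1.435

Power = Φ(z_β) = Φ(1.435) ≈ 0.924

Effect size d = 0.49 is small by Cohen's convention (0.2/0.5/0.8).

Threshold: power ≥ 0.80 is conventionally adequate.
Power ≈ 0.92 → the study is adequately powered (power ≥ 0.80).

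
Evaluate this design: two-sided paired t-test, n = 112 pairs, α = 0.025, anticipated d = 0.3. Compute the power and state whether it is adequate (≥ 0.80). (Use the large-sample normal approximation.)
Power ≈ 0.82; the study is adequately powered (power ≥ 0.80)

Power calculation (paired t-test, normal approximation):
z_β = d · √n - z_{α/2}
z_β = 0.3 · √112 - 2.241
z_β = 0.3 · 10.583 - 2.241
z_β = 0.933

Power = Φ(z_β) = Φ(0.933) ≈ 0.825

Effect size d = 0.3 is small by Cohen's convention (0.2/0.5/0.8).

Threshold: power ≥ 0.80 is conventionally adequate.
Power ≈ 0.82 → the study is adequately powered (power ≥ 0.80).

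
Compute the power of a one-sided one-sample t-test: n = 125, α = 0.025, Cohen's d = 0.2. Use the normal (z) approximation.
Power ≈ 0.61

Power calculation (one-sample t-test, normal approximation):
z_β = d · √n - z_α
z_β = 0.2 · √125 - 1.960
z_β = 0.2 · 11.180 - 1.960
z_β = 0.276

Power = Φ(z_β) = Φ(0.276) ≈ 0.609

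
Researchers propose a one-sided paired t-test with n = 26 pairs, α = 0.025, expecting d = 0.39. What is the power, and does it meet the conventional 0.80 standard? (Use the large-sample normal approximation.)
Power ≈ 0.51; the study is underpowered (power < 0.80)

Power calculation (paired t-test, normal approximation):
z_β = d · √n - z_α
z_β = 0.39 · √26 - 1.960
z_β = 0.39 · 5.099 - 1.960
z_β = 0.029

Power = Φ(z_β) = Φ(0.029) ≈ 0.511

Effect size d = 0.39 is small by Cohen's convention (0.2/0.5/0.8).

Threshold: power ≥ 0.80 is conventionally adequate.
Power ≈ 0.51 → the study is underpowered (power < 0.80).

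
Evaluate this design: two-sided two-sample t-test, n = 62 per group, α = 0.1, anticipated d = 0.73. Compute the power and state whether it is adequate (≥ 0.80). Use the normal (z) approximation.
Power ≈ 0.99; the study is adequately powered (power ≥ 0.80)

Power calculation (two-sample t-test, normal approximation):
z_β = d · √(n/2) - z_{α/2}
z_β = 0.73 · √(62/2) - 1.645
z_β = 0.73 · 5.568 - 1.645
z_β = 2.420

Power = Φ(z_β) = Φ(2.420) ≈ 0.992

Effect size d = 0.73 is medium by Cohen's convention (0.2/0.5/0.8).

Threshold: power ≥ 0.80 is conventionally adequate.
Power ≈ 0.99 → the study is adequately powered (power ≥ 0.80).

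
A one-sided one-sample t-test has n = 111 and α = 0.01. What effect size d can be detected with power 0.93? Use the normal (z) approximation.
d ≈ 0.36

Minimum detectable effect (one-sample t-test, normal approximation):
d = (z_α + z_β) / √n
d = (2.326 + 1.476) / √111
d = 3.802 / 10.536
d ≈ 0.36

By Cohen's convention (0.2 small / 0.5 medium / 0.8 large): small effect.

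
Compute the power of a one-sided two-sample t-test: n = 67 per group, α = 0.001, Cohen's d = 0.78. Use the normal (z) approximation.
Power ≈ 0.92

Power calculation (two-sample t-test, normal approximation):
z_β = d · √(n/2) - z_α
z_β = 0.78 · √(67/2) - 3.090
z_β = 0.78 · 5.788 - 3.090
z_β = 1.424

Power = Φ(z_β) = Φ(1.424) ≈ 0.923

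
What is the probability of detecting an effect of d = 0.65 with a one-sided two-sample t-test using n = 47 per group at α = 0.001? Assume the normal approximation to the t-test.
Power ≈ 0.52

Power calculation (two-sample t-test, normal approximation):
z_β = d · √(n/2) - z_α
z_β = 0.65 · √(47/2) - 3.090
z_β = 0.65 · 4.848 - 3.090
z_β = 0.061

Power = Φ(z_β) = Φ(0.061) ≈ 0.524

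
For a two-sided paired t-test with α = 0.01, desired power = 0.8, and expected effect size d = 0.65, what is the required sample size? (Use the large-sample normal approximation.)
n = 28 pairs

Sample size formula (paired t-test, normal approximation):
n = ((z_{α/2} + z_β) / d)²

z_{α/2} = 2.576 (for α = 0.01, two-sided)
z_β = 0.842 (for power = 0.8)
d = 0.65

n = ((2.576 + 0.842) / 0.65)²
n = (5.258)²
n ≈ 27.65
Round up to the next whole number: n = 28 pairs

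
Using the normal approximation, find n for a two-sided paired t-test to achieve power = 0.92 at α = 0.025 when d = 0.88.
n = 18 pairs

Sample size formula (paired t-test, normal approximation):
n = ((z_{α/2} + z_β) / d)²

z_{α/2} = 2.241 (for α = 0.025, two-sided)
z_β = 1.405 (for power = 0.92)
d = 0.88

n = ((2.241 + 1.405) / 0.88)²
n = (4.143)²
n ≈ 17.16
Round up to the next whole number: n = 18 pairs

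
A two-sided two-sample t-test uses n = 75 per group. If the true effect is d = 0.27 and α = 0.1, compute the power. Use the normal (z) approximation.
Power ≈ 0.50

Power calculation (two-sample t-test, normal approximation):
z_β = d · √(n/2) - z_{α/2}
z_β = 0.27 · √(75/2) - 1.645
z_β = 0.27 · 6.124 - 1.645
z_β = 0.009

Power = Φ(z_β) = Φ(0.009) ≈ 0.503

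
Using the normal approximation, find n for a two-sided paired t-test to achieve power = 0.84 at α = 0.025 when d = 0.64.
n = 26 pairs

Sample size formula (paired t-test, normal approximation):
n = ((z_{α/2} + z_β) / d)²

z_{α/2} = 2.241 (for α = 0.025, two-sided)
z_β = 0.994 (for power = 0.84)
d = 0.64

n = ((2.241 + 0.994) / 0.64)²
n = (5.055)²
n ≈ 25.55
Round up to the next whole number: n = 26 pairs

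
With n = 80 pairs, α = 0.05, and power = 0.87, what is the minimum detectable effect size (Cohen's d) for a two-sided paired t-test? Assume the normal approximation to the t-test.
d ≈ 0.35

Minimum detectable effect (paired t-test, normal approximation):
d = (z_{α/2} + z_β) / √n
d = (1.960 + 1.126) / √80
d = 3.086 / 8.944
d ≈ 0.35

By Cohen's convention (0.2 small / 0.5 medium / 0.8 large): small effect.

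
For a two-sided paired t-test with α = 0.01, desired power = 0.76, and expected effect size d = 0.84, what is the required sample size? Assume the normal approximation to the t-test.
n = 16 pairs

Sample size formula (paired t-test, normal approximation):
n = ((z_{α/2} + z_β) / d)²

z_{α/2} = 2.576 (for α = 0.01, two-sided)
z_β = 0.706 (for power = 0.76)
d = 0.84

n = ((2.576 + 0.706) / 0.84)²
n = (3.907)²
n ≈ 15.26
Round up to the next whole number: n = 16 pairs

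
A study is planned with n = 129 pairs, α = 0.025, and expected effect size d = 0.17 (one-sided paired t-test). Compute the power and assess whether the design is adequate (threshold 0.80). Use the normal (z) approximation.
Power ≈ 0.49; the study is underpowered (power < 0.80)

Power calculation (paired t-test, normal approximation):
z_β = d · √n - z_α
z_β = 0.17 · √129 - 1.960
z_β = 0.17 · 11.358 - 1.960
z_β = -0.029

Power = Φ(z_β) = Φ(-0.029) ≈ 0.488

Effect size d = 0.17 is very small by Cohen's convention (0.2/0.5/0.8).

Threshold: power ≥ 0.80 is conventionally adequate.
Power ≈ 0.49 → the study is underpowered (power < 0.80).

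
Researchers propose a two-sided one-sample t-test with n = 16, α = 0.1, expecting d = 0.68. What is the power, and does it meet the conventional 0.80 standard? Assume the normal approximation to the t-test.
Power ≈ 0.86; the study is adequately powered (power ≥ 0.80)

Power calculation (one-sample t-test, normal approximation):
z_β = d · √n - z_{α/2}
z_β = 0.68 · √16 - 1.645
z_β = 0.68 · 4.000 - 1.645
z_β = 1.075

Power = Φ(z_β) = Φ(1.075) ≈ 0.859

Effect size d = 0.68 is medium by Cohen's convention (0.2/0.5/0.8).

Threshold: power ≥ 0.80 is conventionally adequate.
Power ≈ 0.86 → the study is adequately powered (power ≥ 0.80).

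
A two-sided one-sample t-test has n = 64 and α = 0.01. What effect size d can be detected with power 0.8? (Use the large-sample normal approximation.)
d ≈ 0.43

Minimum detectable effect (one-sample t-test, normal approximation):
d = (z_{α/2} + z_β) / √n
d = (2.576 + 0.842) / √64
d = 3.417 / 8.000
d ≈ 0.43

By Cohen's convention (0.2 small / 0.5 medium / 0.8 large): small effect.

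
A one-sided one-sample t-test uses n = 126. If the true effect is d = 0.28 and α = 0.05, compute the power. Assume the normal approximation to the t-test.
Power ≈ 0.93

Power calculation (one-sample t-test, normal approximation):
z_β = d · √n - z_α
z_β = 0.28 · √126 - 1.645
z_β = 0.28 · 11.225 - 1.645
z_β = 1.498

Power = Φ(z_β) = Φ(1.498) ≈ 0.933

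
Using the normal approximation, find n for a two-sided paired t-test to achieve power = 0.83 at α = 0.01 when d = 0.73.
n = 24 pairs

Sample size formula (paired t-test, normal approximation):
n = ((z_{α/2} + z_β) / d)²

z_{α/2} = 2.576 (for α = 0.01, two-sided)
z_β = 0.954 (for power = 0.83)
d = 0.73

n = ((2.576 + 0.954) / 0.73)²
n = (4.836)²
n ≈ 23.39
Round up to the next whole number: n = 24 pairs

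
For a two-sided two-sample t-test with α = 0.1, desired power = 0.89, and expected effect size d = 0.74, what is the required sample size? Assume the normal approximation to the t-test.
n = 31 per group

Sample size formula (two-sample t-test, normal approximation):
n = 2 · ((z_{α/2} + z_β) / d)²

z_{α/2} = 1.645 (for α = 0.1, two-sided)
z_β = 1.227 (for power = 0.89)
d = 0.74

n = 2 · ((1.645 + 1.227) / 0.74)²
n = 2 · (3.881)²
n ≈ 30.12
Round up to the next whole number: n = 31 per group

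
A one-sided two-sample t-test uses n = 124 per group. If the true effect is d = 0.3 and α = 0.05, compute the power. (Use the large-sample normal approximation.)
Power ≈ 0.76

Power calculation (two-sample t-test, normal approximation):
z_β = d · √(n/2) - z_α
z_β = 0.3 · √(124/2) - 1.645
z_β = 0.3 · 7.874 - 1.645
z_β = 0.717

Power = Φ(z_β) = Φ(0.717) ≈ 0.763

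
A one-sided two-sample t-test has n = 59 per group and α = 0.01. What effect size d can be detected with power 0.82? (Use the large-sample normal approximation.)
d ≈ 0.60

Minimum detectable effect (two-sample t-test, normal approximation):
d = (z_α + z_β) / √(n/2)
d = (2.326 + 0.915) / √(59/2)
d = 3.242 / 5.431
d ≈ 0.60

By Cohen's convention (0.2 small / 0.5 medium / 0.8 large): medium effect.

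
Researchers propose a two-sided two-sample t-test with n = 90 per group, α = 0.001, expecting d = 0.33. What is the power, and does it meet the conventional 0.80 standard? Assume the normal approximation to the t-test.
Power ≈ 0.14; the study is underpowered (power < 0.80)

Power calculation (two-sample t-test, normal approximation):
z_β = d · √(n/2) - z_{α/2}
z_β = 0.33 · √(90/2) - 3.291
z_β = 0.33 · 6.708 - 3.291
z_β = -1.077

Power = Φ(z_β) = Φ(-1.077) ≈ 0.141

Effect size d = 0.33 is small by Cohen's convention (0.2/0.5/0.8).

Threshold: power ≥ 0.80 is conventionally adequate.
Power ≈ 0.14 → the study is underpowered (power < 0.80).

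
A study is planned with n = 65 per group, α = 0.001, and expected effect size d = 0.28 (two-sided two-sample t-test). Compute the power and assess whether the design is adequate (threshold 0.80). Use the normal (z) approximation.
Power ≈ 0.05; the study is underpowered (power < 0.80)

Power calculation (two-sample t-test, normal approximation):
z_β = d · √(n/2) - z_{α/2}
z_β = 0.28 · √(65/2) - 3.291
z_β = 0.28 · 5.701 - 3.291
z_β = -1.694

Power = Φ(z_β) = Φ(-1.694) ≈ 0.045

Effect size d = 0.28 is small by Cohen's convention (0.2/0.5/0.8).

Threshold: power ≥ 0.80 is conventionally adequate.
Power ≈ 0.05 → the study is underpowered (power < 0.80).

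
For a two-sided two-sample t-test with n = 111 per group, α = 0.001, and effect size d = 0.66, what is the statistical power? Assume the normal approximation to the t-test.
Power ≈ 0.95

Power calculation (two-sample t-test, normal approximation):
z_β = d · √(n/2) - z_{α/2}
z_β = 0.66 · √(111/2) - 3.291
z_β = 0.66 · 7.450 - 3.291
z_β = 1.626

Power = Φ(z_β) = Φ(1.626) ≈ 0.948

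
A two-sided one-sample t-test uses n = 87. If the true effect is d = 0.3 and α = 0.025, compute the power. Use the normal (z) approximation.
Power ≈ 0.71

Power calculation (one-sample t-test, normal approximation):
z_β = d · √n - z_{α/2}
z_β = 0.3 · √87 - 2.241
z_β = 0.3 · 9.327 - 2.241
z_β = 0.557

Power = Φ(z_β) = Φ(0.557) ≈ 0.711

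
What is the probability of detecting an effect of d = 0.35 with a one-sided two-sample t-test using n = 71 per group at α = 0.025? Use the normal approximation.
Power ≈ 0.55

Power calculation (two-sample t-test, normal approximation):
z_β = d · √(n/2) - z_α
z_β = 0.35 · √(71/2) - 1.960
z_β = 0.35 · 5.958 - 1.960
z_β = 0.125

Power = Φ(z_β) = Φ(0.125) ≈ 0.550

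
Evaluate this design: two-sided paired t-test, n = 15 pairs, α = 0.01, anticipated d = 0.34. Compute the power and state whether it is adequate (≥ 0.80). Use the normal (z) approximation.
Power ≈ 0.10; the study is underpowered (power < 0.80)

Power calculation (paired t-test, normal approximation):
z_β = d · √n - z_{α/2}
z_β = 0.34 · √15 - 2.576
z_β = 0.34 · 3.873 - 2.576
z_β = -1.259

Power = Φ(z_β) = Φ(-1.259) ≈ 0.104

Effect size d = 0.34 is small by Cohen's convention (0.2/0.5/0.8).

Threshold: power ≥ 0.80 is conventionally adequate.
Power ≈ 0.10 → the study is underpowered (power < 0.80).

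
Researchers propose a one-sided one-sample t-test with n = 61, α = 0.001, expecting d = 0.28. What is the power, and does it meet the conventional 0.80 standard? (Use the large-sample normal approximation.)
Power ≈ 0.18; the study is underpowered (power < 0.80)

Power calculation (one-sample t-test, normal approximation):
z_β = d · √n - z_α
z_β = 0.28 · √61 - 3.090
z_β = 0.28 · 7.810 - 3.090
z_β = -0.903

Power = Φ(z_β) = Φ(-0.903) ≈ 0.183

Effect size d = 0.28 is small by Cohen's convention (0.2/0.5/0.8).

Threshold: power ≥ 0.80 is conventionally adequate.
Power ≈ 0.18 → the study is underpowered (power < 0.80).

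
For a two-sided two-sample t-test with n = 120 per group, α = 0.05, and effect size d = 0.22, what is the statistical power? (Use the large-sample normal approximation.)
Power ≈ 0.40

Power calculation (two-sample t-test, normal approximation):
z_β = d · √(n/2) - z_{α/2}
z_β = 0.22 · √(120/2) - 1.960
z_β = 0.22 · 7.746 - 1.960
z_β = -0.256

Power = Φ(z_β) = Φ(-0.256) ≈ 0.399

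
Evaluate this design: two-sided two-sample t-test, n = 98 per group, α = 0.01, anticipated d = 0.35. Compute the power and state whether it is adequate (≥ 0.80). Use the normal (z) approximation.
Power ≈ 0.45; the study is underpowered (power < 0.80)

Power calculation (two-sample t-test, normal approximation):
z_β = d · √(n/2) - z_{α/2}
z_β = 0.35 · √(98/2) - 2.576
z_β = 0.35 · 7.000 - 2.576
z_β = -0.126

Power = Φ(z_β) = Φ(-0.126) ≈ 0.450

Effect size d = 0.35 is small by Cohen's convention (0.2/0.5/0.8).

Threshold: power ≥ 0.80 is conventionally adequate.
Power ≈ 0.45 → the study is underpowered (power < 0.80).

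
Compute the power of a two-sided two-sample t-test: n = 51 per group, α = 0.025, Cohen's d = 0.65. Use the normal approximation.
Power ≈ 0.85

Power calculation (two-sample t-test, normal approximation):
z_β = d · √(n/2) - z_{α/2}
z_β = 0.65 · √(51/2) - 2.241
z_β = 0.65 · 5.050 - 2.241
z_β = 1.041

Power = Φ(z_β) = Φ(1.041) ≈ 0.851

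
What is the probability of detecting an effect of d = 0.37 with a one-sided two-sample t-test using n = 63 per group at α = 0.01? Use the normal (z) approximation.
Power ≈ 0.40

Power calculation (two-sample t-test, normal approximation):
z_β = d · √(n/2) - z_α
z_β = 0.37 · √(63/2) - 2.326
z_β = 0.37 · 5.612 - 2.326
z_β = -0.250

Power = Φ(z_β) = Φ(-0.250) ≈ 0.401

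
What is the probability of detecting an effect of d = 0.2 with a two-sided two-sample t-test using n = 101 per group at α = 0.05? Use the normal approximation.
Power ≈ 0.30

Power calculation (two-sample t-test, normal approximation):
z_β = d · √(n/2) - z_{α/2}
z_β = 0.2 · √(101/2) - 1.960
z_β = 0.2 · 7.106 - 1.960
z_β = -0.539

Power = Φ(z_β) = Φ(-0.539) ≈ 0.295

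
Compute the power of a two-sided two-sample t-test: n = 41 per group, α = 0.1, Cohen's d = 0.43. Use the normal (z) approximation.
Power ≈ 0.62

Power calculation (two-sample t-test, normal approximation):
z_β = d · √(n/2) - z_{α/2}
z_β = 0.43 · √(41/2) - 1.645
z_β = 0.43 · 4.528 - 1.645
z_β = 0.302

Power = Φ(z_β) = Φ(0.302) ≈ 0.619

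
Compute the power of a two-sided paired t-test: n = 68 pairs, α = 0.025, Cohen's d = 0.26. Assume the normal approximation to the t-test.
Power ≈ 0.46

Power calculation (paired t-test, normal approximation):
z_β = d · √n - z_{α/2}
z_β = 0.26 · √68 - 2.241
z_β = 0.26 · 8.246 - 2.241
z_β = -0.097

Power = Φ(z_β) = Φ(-0.097) ≈ 0.461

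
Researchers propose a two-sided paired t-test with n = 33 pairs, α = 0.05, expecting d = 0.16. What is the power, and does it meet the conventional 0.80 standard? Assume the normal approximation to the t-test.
Power ≈ 0.15; the study is underpowered (power < 0.80)

Power calculation (paired t-test, normal approximation):
z_β = d · √n - z_{α/2}
z_β = 0.16 · √33 - 1.960
z_β = 0.16 · 5.745 - 1.960
z_β = -1.041

Power = Φ(z_β) = Φ(-1.041) ≈ 0.149

Effect size d = 0.16 is very small by Cohen's convention (0.2/0.5/0.8).

Threshold: power ≥ 0.80 is conventionally adequate.
Power ≈ 0.15 → the study is underpowered (power < 0.80).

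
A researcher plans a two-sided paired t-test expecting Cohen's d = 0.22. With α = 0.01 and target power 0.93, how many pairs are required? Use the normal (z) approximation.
n = 340 pairs

Sample size formula (paired t-test, normal approximation):
n = ((z_{α/2} + z_β) / d)²

z_{α/2} = 2.576 (for α = 0.01, two-sided)
z_β = 1.476 (for power = 0.93)
d = 0.22

n = ((2.576 + 1.476) / 0.22)²
n = (18.418)²
n ≈ 339.22
Round up to the next whole number: n = 340 pairs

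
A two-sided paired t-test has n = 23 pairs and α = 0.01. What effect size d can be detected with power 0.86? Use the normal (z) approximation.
d ≈ 0.76

Minimum detectable effect (paired t-test, normal approximation):
d = (z_{α/2} + z_β) / √n
d = (2.576 + 1.080) / √23
d = 3.656 / 4.796
d ≈ 0.76

By Cohen's convention (0.2 small / 0.5 medium / 0.8 large): medium effect.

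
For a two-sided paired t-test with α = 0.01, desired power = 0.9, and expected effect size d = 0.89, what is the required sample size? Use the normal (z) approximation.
n = 19 pairs

Sample size formula (paired t-test, normal approximation):
n = ((z_{α/2} + z_β) / d)²

z_{α/2} = 2.576 (for α = 0.01, two-sided)
z_β = 1.282 (for power = 0.9)
d = 0.89

n = ((2.576 + 1.282) / 0.89)²
n = (4.335)²
n ≈ 18.79
Round up to the next whole number: n = 19 pairs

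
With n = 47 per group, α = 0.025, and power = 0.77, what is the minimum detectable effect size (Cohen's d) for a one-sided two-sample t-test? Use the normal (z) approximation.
d ≈ 0.56

Minimum detectable effect (two-sample t-test, normal approximation):
d = (z_α + z_β) / √(n/2)
d = (1.960 + 0.739) / √(47/2)
d = 2.699 / 4.848
d ≈ 0.56

By Cohen's convention (0.2 small / 0.5 medium / 0.8 large): medium effect.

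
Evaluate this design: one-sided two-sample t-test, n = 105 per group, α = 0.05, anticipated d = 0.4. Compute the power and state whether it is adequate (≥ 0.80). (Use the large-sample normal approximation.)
Power ≈ 0.89; the study is adequately powered (power ≥ 0.80)

Power calculation (two-sample t-test, normal approximation):
z_β = d · √(n/2) - z_α
z_β = 0.4 · √(105/2) - 1.645
z_β = 0.4 · 7.246 - 1.645
z_β = 1.253

Power = Φ(z_β) = Φ(1.253) ≈ 0.895

Effect size d = 0.4 is small by Cohen's convention (0.2/0.5/0.8).

Threshold: power ≥ 0.80 is conventionally adequate.
Power ≈ 0.89 → the study is adequately powered (power ≥ 0.80).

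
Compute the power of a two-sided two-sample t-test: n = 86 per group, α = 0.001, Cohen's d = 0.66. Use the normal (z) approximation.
Power ≈ 0.85

Power calculation (two-sample t-test, normal approximation):
z_β = d · √(n/2) - z_{α/2}
z_β = 0.66 · √(86/2) - 3.291
z_β = 0.66 · 6.557 - 3.291
z_β = 1.037

Power = Φ(z_β) = Φ(1.037) ≈ 0.850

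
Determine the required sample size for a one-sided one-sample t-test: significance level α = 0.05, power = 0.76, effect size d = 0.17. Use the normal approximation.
n = 192

Sample size formula (one-sample t-test, normal approximation):
n = ((z_α + z_β) / d)²

z_α = 1.645 (for α = 0.05, one-sided)
z_β = 0.706 (for power = 0.76)
d = 0.17

n = ((1.645 + 0.706) / 0.17)²
n = (13.829)²
n ≈ 191.24
Round up to the next whole number: n = 192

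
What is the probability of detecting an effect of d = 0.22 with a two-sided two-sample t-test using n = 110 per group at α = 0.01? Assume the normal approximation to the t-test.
Power ≈ 0.17

Power calculation (two-sample t-test, normal approximation):
z_β = d · √(n/2) - z_{α/2}
z_β = 0.22 · √(110/2) - 2.576
z_β = 0.22 · 7.416 - 2.576
z_β = -0.944

Power = Φ(z_β) = Φ(-0.944) ≈ 0.173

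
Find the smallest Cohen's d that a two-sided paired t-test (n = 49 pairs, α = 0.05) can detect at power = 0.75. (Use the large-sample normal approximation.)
d ≈ 0.38

Minimum detectable effect (paired t-test, normal approximation):
d = (z_{α/2} + z_β) / √n
d = (1.960 + 0.674) / √49
d = 2.634 / 7.000
d ≈ 0.38

By Cohen's convention (0.2 small / 0.5 medium / 0.8 large): small effect.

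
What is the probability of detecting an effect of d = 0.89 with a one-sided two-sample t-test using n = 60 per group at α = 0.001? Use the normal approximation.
Power ≈ 0.96

Power calculation (two-sample t-test, normal approximation):
z_β = d · √(n/2) - z_α
z_β = 0.89 · √(60/2) - 3.090
z_β = 0.89 · 5.477 - 3.090
z_β = 1.784

Power = Φ(z_β) = Φ(1.784) ≈ 0.963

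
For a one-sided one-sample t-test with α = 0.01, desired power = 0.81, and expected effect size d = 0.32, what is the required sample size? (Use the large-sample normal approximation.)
n = 101

Sample size formula (one-sample t-test, normal approximation):
n = ((z_α + z_β) / d)²

z_α = 2.326 (for α = 0.01, one-sided)
z_β = 0.878 (for power = 0.81)
d = 0.32

n = ((2.326 + 0.878) / 0.32)²
n = (10.013)²
n ≈ 100.26
Round up to the next whole number: n = 101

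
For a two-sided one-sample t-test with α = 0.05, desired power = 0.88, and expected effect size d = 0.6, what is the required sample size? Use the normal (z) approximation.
n = 28

Sample size formula (one-sample t-test, normal approximation):
n = ((z_{α/2} + z_β) / d)²

z_{α/2} = 1.960 (for α = 0.05, two-sided)
z_β = 1.175 (for power = 0.88)
d = 0.6

n = ((1.960 + 1.175) / 0.6)²
n = (5.225)²
n ≈ 27.30
Round up to the next whole number: n = 28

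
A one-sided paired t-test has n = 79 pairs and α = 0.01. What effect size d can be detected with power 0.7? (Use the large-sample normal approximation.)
d ≈ 0.32

Minimum detectable effect (paired t-test, normal approximation):
d = (z_α + z_β) / √n
d = (2.326 + 0.524) / √79
d = 2.851 / 8.888
d ≈ 0.32

By Cohen's convention (0.2 small / 0.5 medium / 0.8 large): small effect.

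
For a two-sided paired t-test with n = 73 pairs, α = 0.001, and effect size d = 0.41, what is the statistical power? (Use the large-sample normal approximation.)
Power ≈ 0.58

Power calculation (paired t-test, normal approximation):
z_β = d · √n - z_{α/2}
z_β = 0.41 · √73 - 3.291
z_β = 0.41 · 8.544 - 3.291
z_β = 0.213

Power = Φ(z_β) = Φ(0.213) ≈ 0.584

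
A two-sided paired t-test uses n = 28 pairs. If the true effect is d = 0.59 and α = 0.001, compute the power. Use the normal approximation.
Power ≈ 0.43

Power calculation (paired t-test, normal approximation):
z_β = d · √n - z_{α/2}
z_β = 0.59 · √28 - 3.291
z_β = 0.59 · 5.292 - 3.291
z_β = -0.169

Power = Φ(z_β) = Φ(-0.169) ≈ 0.433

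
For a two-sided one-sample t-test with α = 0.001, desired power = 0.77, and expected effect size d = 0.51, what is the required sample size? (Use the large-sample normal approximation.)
n = 63

Sample size formula (one-sample t-test, normal approximation):
n = ((z_{α/2} + z_β) / d)²

z_{α/2} = 3.291 (for α = 0.001, two-sided)
z_β = 0.739 (for power = 0.77)
d = 0.51

n = ((3.291 + 0.739) / 0.51)²
n = (7.902)²
n ≈ 62.44
Round up to the next whole number: n = 63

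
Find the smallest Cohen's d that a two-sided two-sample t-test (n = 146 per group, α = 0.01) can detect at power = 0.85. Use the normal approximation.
d ≈ 0.42

Minimum detectable effect (two-sample t-test, normal approximation):
d = (z_{α/2} + z_β) / √(n/2)
d = (2.576 + 1.036) / √(146/2)
d = 3.612 / 8.544
d ≈ 0.42

By Cohen's convention (0.2 small / 0.5 medium / 0.8 large): small effect.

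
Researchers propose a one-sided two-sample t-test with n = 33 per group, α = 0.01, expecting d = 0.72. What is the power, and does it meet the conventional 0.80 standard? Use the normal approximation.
Power ≈ 0.73; the study is underpowered (power < 0.80)

Power calculation (two-sample t-test, normal approximation):
z_β = d · √(n/2) - z_α
z_β = 0.72 · √(33/2) - 2.326
z_β = 0.72 · 4.062 - 2.326
z_β = 0.598

Power = Φ(z_β) = Φ(0.598) ≈ 0.725

Effect size d = 0.72 is medium by Cohen's convention (0.2/0.5/0.8).

Threshold: power ≥ 0.80 is conventionally adequate.
Power ≈ 0.73 → the study is underpowered (power < 0.80).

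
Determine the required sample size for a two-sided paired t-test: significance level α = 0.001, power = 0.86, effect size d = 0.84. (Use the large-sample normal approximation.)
n = 28 pairs

Sample size formula (paired t-test, normal approximation):
n = ((z_{α/2} + z_β) / d)²

z_{α/2} = 3.291 (for α = 0.001, two-sided)
z_β = 1.080 (for power = 0.86)
d = 0.84

n = ((3.291 + 1.080) / 0.84)²
n = (5.204)²
n ≈ 27.08
Round up to the next whole number: n = 28 pairs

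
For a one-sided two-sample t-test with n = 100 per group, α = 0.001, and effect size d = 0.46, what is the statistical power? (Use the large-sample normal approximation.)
Power ≈ 0.56

Power calculation (two-sample t-test, normal approximation):
z_β = d · √(n/2) - z_α
z_β = 0.46 · √(100/2) - 3.090
z_β = 0.46 · 7.071 - 3.090
z_β = 0.162

Power = Φ(z_β) = Φ(0.162) ≈ 0.565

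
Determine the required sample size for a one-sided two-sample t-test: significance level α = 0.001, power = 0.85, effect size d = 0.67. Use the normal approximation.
n = 76 per group

Sample size formula (two-sample t-test, normal approximation):
n = 2 · ((z_α + z_β) / d)²

z_α = 3.090 (for α = 0.001, one-sided)
z_β = 1.036 (for power = 0.85)
d = 0.67

n = 2 · ((3.090 + 1.036) / 0.67)²
n = 2 · (6.158)²
n ≈ 75.84
Round up to the next whole number: n = 76 per group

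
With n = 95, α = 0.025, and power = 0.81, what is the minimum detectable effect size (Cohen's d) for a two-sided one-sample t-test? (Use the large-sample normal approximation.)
d ≈ 0.32

Minimum detectable effect (one-sample t-test, normal approximation):
d = (z_{α/2} + z_β) / √n
d = (2.241 + 0.878) / √95
d = 3.119 / 9.747
d ≈ 0.32

By Cohen's convention (0.2 small / 0.5 medium / 0.8 large): small effect.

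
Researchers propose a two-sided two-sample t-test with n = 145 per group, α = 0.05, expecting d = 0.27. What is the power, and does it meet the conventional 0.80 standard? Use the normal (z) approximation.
Power ≈ 0.63; the study is underpowered (power < 0.80)

Power calculation (two-sample t-test, normal approximation):
z_β = d · √(n/2) - z_{α/2}
z_β = 0.27 · √(145/2) - 1.960
z_β = 0.27 · 8.515 - 1.960
z_β = 0.339

Power = Φ(z_β) = Φ(0.339) ≈ 0.633

Effect size d = 0.27 is small by Cohen's convention (0.2/0.5/0.8).

Threshold: power ≥ 0.80 is conventionally adequate.
Power ≈ 0.63 → the study is underpowered (power < 0.80).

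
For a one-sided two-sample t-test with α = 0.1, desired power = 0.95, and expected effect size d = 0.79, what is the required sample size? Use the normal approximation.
n = 28 per group

Sample size formula (two-sample t-test, normal approximation):
n = 2 · ((z_α + z_β) / d)²

z_α = 1.282 (for α = 0.1, one-sided)
z_β = 1.645 (for power = 0.95)
d = 0.79

n = 2 · ((1.282 + 1.645) / 0.79)²
n = 2 · (3.705)²
n ≈ 27.45
Round up to the next whole number: n = 28 per group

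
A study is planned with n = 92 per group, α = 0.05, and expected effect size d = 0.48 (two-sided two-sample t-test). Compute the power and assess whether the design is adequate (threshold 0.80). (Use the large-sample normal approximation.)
Power ≈ 0.90; the study is adequately powered (power ≥ 0.80)

Power calculation (two-sample t-test, normal approximation):
z_β = d · √(n/2) - z_{α/2}
z_β = 0.48 · √(92/2) - 1.960
z_β = 0.48 · 6.782 - 1.960
z_β = 1.296

Power = Φ(z_β) = Φ(1.296) ≈ 0.902

Effect size d = 0.48 is small by Cohen's convention (0.2/0.5/0.8).

Threshold: power ≥ 0.80 is conventionally adequate.
Power ≈ 0.90 → the study is adequately powered (power ≥ 0.80).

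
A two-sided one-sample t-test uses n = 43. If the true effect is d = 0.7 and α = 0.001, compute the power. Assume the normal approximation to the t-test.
Power ≈ 0.90

Power calculation (one-sample t-test, normal approximation):
z_β = d · √n - z_{α/2}
z_β = 0.7 · √43 - 3.291
z_β = 0.7 · 6.557 - 3.291
z_β = 1.300

Power = Φ(z_β) = Φ(1.300) ≈ 0.903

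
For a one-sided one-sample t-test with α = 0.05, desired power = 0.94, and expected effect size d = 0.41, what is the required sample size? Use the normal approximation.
n = 61

Sample size formula (one-sample t-test, normal approximation):
n = ((z_α + z_β) / d)²

z_α = 1.645 (for α = 0.05, one-sided)
z_β = 1.555 (for power = 0.94)
d = 0.41

n = ((1.645 + 1.555) / 0.41)²
n = (7.805)²
n ≈ 60.92
Round up to the next whole number: n = 61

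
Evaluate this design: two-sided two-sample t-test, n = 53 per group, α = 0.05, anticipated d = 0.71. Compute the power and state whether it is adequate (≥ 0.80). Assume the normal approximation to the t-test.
Power ≈ 0.95; the study is adequately powered (power ≥ 0.80)

Power calculation (two-sample t-test, normal approximation):
z_β = d · √(n/2) - z_{α/2}
z_β = 0.71 · √(53/2) - 1.960
z_β = 0.71 · 5.148 - 1.960
z_β = 1.695

Power = Φ(z_β) = Φ(1.695) ≈ 0.955

Effect size d = 0.71 is medium by Cohen's convention (0.2/0.5/0.8).

Threshold: power ≥ 0.80 is conventionally adequate.
Power ≈ 0.95 → the study is adequately powered (power ≥ 0.80).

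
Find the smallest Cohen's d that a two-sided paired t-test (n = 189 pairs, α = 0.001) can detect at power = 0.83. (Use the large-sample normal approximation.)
d ≈ 0.31

Minimum detectable effect (paired t-test, normal approximation):
d = (z_{α/2} + z_β) / √n
d = (3.291 + 0.954) / √189
d = 4.245 / 13.748
d ≈ 0.31

By Cohen's convention (0.2 small / 0.5 medium / 0.8 large): small effect.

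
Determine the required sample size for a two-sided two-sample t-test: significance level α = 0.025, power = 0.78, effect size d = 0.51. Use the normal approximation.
n = 70 per group

Sample size formula (two-sample t-test, normal approximation):
n = 2 · ((z_{α/2} + z_β) / d)²

z_{α/2} = 2.241 (for α = 0.025, two-sided)
z_β = 0.772 (for power = 0.78)
d = 0.51

n = 2 · ((2.241 + 0.772) / 0.51)²
n = 2 · (5.908)²
n ≈ 69.81
Round up to the next whole number: n = 70 per group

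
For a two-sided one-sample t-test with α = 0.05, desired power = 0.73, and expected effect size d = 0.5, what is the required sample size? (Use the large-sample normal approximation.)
n = 27

Sample size formula (one-sample t-test, normal approximation):
n = ((z_{α/2} + z_β) / d)²

z_{α/2} = 1.960 (for α = 0.05, two-sided)
z_β = 0.613 (for power = 0.73)
d = 0.5

n = ((1.960 + 0.613) / 0.5)²
n = (5.146)²
n ≈ 26.48
Round up to the next whole number: n = 27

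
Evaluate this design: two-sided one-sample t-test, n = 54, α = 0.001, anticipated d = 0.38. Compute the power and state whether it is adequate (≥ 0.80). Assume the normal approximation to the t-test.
Power ≈ 0.31; the study is underpowered (power < 0.80)

Power calculation (one-sample t-test, normal approximation):
z_β = d · √n - z_{α/2}
z_β = 0.38 · √54 - 3.291
z_β = 0.38 · 7.348 - 3.291
z_β = -0.498

Power = Φ(z_β) = Φ(-0.498) ≈ 0.309

Effect size d = 0.38 is small by Cohen's convention (0.2/0.5/0.8).

Threshold: power ≥ 0.80 is conventionally adequate.
Power ≈ 0.31 → the study is underpowered (power < 0.80).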